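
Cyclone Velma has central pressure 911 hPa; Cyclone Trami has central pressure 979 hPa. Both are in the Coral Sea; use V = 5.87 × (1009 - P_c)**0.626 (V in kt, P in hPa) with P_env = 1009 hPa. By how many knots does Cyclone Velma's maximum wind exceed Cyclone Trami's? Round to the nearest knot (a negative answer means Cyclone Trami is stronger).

54 kt

Cyclone Velma: ΔP = 98; V ≈ 5.87 × 98^0.626 ≈ 103.55 kt.
Cyclone Trami: ΔP = 30; V ≈ 5.87 × 30^0.626 ≈ 49.35 kt.
Difference ≈ 103.55 − 49.35 = 54.20 → 54 kt.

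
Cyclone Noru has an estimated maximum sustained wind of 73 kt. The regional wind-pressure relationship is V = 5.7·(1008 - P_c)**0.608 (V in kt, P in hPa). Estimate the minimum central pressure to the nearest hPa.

ΔP = (V / 5.7)^(1/0.608) = (73/5.7)^1.645.
73/5.7 = 12.807; 12.807^1.645 ≈ 66.29 hPa.
P_c = 1008 − 66.29 = 941.71 ≈ 942 hPa.

942 hPa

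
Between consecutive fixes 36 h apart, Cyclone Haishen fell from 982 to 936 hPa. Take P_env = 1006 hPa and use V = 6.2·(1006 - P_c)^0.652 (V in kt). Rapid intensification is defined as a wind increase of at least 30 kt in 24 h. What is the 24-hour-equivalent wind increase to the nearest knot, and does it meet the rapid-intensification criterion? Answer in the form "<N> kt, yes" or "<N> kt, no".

V₁: ΔP = 24, V ≈ 6.2 × 24^0.652 ≈ 49.24 kt.
V₂: ΔP = 70, V ≈ 6.2 × 70^0.652 ≈ 98.95 kt.
ΔV over 36 h = 49.71 kt → 24 h equivalent = 49.71 × 24/36 ≈ 33.14 kt.
33 kt ≥ 30 kt ⇒ rapid intensification.

33 kt, yes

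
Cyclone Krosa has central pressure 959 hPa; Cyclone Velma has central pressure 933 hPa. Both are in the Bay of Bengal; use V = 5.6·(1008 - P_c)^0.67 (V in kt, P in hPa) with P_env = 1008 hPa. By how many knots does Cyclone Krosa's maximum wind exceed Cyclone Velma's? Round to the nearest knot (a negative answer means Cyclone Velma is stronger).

Cyclone Krosa: ΔP = 49; V ≈ 5.6 × 49^0.67 ≈ 75.97 kt.
Cyclone Velma: ΔP = 75; V ≈ 5.6 × 75^0.67 ≈ 101.04 kt.
Difference ≈ 75.97 − 101.04 = -25.07 → -25 kt.

-25 kt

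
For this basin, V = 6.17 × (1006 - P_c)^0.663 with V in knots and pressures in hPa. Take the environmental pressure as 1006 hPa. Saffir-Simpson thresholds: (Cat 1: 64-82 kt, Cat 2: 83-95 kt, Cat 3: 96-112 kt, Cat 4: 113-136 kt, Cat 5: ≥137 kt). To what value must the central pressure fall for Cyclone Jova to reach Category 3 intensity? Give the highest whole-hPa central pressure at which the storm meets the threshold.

Category 3 begins at V = 96 kt.
Required ΔP = (96/6.17)^(1/0.663) = 15.559^1.508 ≈ 62.79 hPa.
P_c ≤ 1006 − 62.79 = 943.21, so the highest integer P_c is 943 hPa.

943 hPa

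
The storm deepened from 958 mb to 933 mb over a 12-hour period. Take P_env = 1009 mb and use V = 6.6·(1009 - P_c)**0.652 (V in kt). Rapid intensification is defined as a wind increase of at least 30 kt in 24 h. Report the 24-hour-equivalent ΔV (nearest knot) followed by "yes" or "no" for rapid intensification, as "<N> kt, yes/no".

51 kt, yes

V₁: ΔP = 51, V ≈ 6.6 × 51^0.652 ≈ 85.68 kt.
V₂: ΔP = 76, V ≈ 6.6 × 76^0.652 ≈ 111.13 kt.
ΔV over 12 h = 25.45 kt → 24 h equivalent = 25.45 × 24/12 ≈ 50.90 kt.
51 kt ≥ 30 kt ⇒ rapid intensification.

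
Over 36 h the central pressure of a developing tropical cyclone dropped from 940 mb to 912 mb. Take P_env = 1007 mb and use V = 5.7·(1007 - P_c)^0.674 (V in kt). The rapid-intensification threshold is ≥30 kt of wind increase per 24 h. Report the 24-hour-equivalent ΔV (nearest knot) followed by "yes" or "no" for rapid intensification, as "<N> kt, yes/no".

V₁: ΔP = 67, V ≈ 5.7 × 67^0.674 ≈ 96.97 kt.
V₂: ΔP = 95, V ≈ 5.7 × 95^0.674 ≈ 122.70 kt.
ΔV over 36 h = 25.73 kt → 24 h equivalent = 25.73 × 24/36 ≈ 17.15 kt.
17 kt < 30 kt ⇒ not rapid intensification.

17 kt, no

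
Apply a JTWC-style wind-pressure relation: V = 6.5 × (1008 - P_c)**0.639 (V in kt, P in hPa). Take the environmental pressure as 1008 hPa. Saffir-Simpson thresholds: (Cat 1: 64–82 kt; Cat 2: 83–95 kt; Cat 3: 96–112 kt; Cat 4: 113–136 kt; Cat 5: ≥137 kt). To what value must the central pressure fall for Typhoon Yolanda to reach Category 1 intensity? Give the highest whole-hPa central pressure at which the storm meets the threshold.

972 hPa

Category 1 begins at V = 64 kt.
Required ΔP = (64/6.5)^(1/0.639) = 9.846^1.565 ≈ 35.84 hPa.
P_c ≤ 1008 − 35.84 = 972.16, so the highest integer P_c is 972 hPa.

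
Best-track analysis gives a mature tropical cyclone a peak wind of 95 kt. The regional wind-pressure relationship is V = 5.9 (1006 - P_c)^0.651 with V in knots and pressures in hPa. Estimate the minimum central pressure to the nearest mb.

935 mb

ΔP = (V / 5.9)^(1/0.651) = (95/5.9)^1.536.
95/5.9 = 16.102; 16.102^1.536 ≈ 71.43 mb.
P_c = 1006 − 71.43 = 934.57 ≈ 935 mb.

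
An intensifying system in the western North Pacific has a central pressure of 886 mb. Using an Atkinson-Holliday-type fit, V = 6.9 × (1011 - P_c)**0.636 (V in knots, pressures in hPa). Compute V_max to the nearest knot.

149 kt

ΔP = 1011 − 886 = 125 mb.
125^0.636 ≈ 21.559.
V ≈ 6.9 × 21.559 ≈ 148.8 kt.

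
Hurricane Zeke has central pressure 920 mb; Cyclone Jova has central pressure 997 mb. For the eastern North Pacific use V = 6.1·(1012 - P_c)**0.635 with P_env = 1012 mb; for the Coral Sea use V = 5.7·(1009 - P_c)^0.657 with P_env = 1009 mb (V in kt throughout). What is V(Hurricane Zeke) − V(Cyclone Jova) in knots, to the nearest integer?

Hurricane Zeke: ΔP = 92; V ≈ 6.1 × 92^0.635 ≈ 107.73 kt.
Cyclone Jova: ΔP = 12; V ≈ 5.7 × 12^0.657 ≈ 29.17 kt.
Difference ≈ 107.73 − 29.17 = 78.56 → 79 kt.

79 kt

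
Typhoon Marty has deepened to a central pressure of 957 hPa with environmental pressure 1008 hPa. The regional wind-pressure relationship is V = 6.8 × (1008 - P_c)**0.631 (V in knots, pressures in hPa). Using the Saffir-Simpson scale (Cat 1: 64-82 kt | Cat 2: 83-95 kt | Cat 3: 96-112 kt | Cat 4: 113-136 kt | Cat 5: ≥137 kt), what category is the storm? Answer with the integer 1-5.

1

ΔP = 1008 − 957 = 51 hPa.
V ≈ 6.8 × 51^0.631 = 6.8 × 11.95 ≈ 81 kt.
81 kt falls in the Category 1 band.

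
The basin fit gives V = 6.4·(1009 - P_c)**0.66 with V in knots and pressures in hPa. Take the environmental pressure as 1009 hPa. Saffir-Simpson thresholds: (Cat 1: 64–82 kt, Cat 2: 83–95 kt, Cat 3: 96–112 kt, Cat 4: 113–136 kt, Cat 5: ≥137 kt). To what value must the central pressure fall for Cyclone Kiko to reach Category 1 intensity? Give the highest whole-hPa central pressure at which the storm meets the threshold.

Category 1 begins at V = 64 kt.
Required ΔP = (64/6.4)^(1/0.66) = 10.000^1.515 ≈ 32.75 hPa.
P_c ≤ 1009 − 32.75 = 976.25, so the highest integer P_c is 976 hPa.

976 hPa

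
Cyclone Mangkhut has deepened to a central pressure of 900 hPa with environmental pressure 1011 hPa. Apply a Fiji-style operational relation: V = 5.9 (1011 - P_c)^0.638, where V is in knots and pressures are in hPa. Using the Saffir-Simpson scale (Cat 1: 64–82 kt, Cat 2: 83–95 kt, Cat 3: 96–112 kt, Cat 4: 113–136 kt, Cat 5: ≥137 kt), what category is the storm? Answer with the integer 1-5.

ΔP = 1011 − 900 = 111 hPa.
V ≈ 5.9 × 111^0.638 = 5.9 × 20.18 ≈ 119 kt.
119 kt falls in the Category 4 band.

4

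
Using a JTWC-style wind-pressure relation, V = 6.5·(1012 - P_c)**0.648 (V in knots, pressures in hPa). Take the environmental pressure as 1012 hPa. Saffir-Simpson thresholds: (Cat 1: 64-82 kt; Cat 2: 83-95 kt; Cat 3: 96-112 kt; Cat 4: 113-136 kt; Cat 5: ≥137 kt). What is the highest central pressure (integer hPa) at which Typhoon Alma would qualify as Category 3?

Category 3 begins at V = 96 kt.
Required ΔP = (96/6.5)^(1/0.648) = 14.769^1.543 ≈ 63.76 hPa.
P_c ≤ 1012 − 63.76 = 948.24, so the highest integer P_c is 948 hPa.

948 hPa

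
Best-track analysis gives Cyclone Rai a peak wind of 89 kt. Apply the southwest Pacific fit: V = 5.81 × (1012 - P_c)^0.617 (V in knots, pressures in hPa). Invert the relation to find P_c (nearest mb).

929 mb

ΔP = (V / 5.81)^(1/0.617) = (89/5.81)^1.621.
89/5.81 = 15.318; 15.318^1.621 ≈ 83.35 mb.
P_c = 1012 − 83.35 = 928.65 ≈ 929 mb.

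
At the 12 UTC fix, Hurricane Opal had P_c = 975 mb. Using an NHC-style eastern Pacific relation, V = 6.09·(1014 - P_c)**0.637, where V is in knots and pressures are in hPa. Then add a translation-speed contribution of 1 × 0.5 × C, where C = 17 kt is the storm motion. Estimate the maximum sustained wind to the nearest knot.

ΔP = 1014 − 975 = 39 mb.
39^0.637 ≈ 10.316.
V ≈ 6.09 × 10.316 ≈ 62.8 kt.
Translation term: 1 × 0.5 × 17 = 8.5 kt.
Corrected V ≈ 71.3 kt → 71 kt.

71 kt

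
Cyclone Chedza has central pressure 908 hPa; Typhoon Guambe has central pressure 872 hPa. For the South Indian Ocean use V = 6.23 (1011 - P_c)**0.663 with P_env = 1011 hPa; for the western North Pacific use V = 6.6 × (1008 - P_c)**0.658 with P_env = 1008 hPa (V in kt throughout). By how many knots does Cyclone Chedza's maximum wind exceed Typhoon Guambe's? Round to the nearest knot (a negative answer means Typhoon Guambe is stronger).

-33 kt

Cyclone Chedza: ΔP = 103; V ≈ 6.23 × 103^0.663 ≈ 134.59 kt.
Typhoon Guambe: ΔP = 136; V ≈ 6.6 × 136^0.658 ≈ 167.27 kt.
Difference ≈ 134.59 − 167.27 = -32.68 → -33 kt.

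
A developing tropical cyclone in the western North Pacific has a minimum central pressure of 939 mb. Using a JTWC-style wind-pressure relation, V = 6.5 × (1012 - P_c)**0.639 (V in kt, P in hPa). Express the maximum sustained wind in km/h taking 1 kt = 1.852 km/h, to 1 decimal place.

ΔP = 1012 − 939 = 73 mb.
V ≈ 6.5 × 73^0.639 = 6.5 × 15.512 ≈ 100.827 kt.
100.827 × 1.852 ≈ 186.73 km/h → 186.7 km/h.

186.7 km/h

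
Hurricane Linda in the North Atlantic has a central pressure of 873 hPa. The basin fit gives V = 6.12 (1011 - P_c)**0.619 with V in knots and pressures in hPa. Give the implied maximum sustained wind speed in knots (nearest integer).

ΔP = 1011 − 873 = 138 hPa.
138^0.619 ≈ 21.115.
V ≈ 6.12 × 21.115 ≈ 129.2 kt.

129 kt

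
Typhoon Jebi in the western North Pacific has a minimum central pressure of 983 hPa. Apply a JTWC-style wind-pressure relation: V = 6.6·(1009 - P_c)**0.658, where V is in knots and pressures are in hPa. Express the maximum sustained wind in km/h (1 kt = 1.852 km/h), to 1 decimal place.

104.3 km/h

ΔP = 1009 − 983 = 26 hPa.
V ≈ 6.6 × 26^0.658 = 6.6 × 8.532 ≈ 56.311 kt.
56.311 × 1.852 ≈ 104.29 km/h → 104.3 km/h.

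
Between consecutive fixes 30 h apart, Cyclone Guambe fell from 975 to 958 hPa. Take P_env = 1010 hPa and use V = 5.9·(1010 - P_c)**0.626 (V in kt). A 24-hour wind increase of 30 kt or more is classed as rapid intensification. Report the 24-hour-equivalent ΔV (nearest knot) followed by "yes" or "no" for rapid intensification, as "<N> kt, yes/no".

V₁: ΔP = 35, V ≈ 5.9 × 35^0.626 ≈ 54.63 kt.
V₂: ΔP = 52, V ≈ 5.9 × 52^0.626 ≈ 70.00 kt.
ΔV over 30 h = 15.37 kt → 24 h equivalent = 15.37 × 24/30 ≈ 12.30 kt.
12 kt < 30 kt ⇒ not rapid intensification.

12 kt, no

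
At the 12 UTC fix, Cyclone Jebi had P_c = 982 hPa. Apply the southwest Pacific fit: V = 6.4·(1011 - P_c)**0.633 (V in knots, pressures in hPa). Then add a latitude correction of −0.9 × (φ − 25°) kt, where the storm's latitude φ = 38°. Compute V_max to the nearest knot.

ΔP = 1011 − 982 = 29 hPa.
29^0.633 ≈ 8.427.
V ≈ 6.4 × 8.427 ≈ 53.9 kt.
Latitude correction: −0.9 × (38 − 25) = -11.7 kt.
Corrected V ≈ 42.2 kt → 42 kt.

42 kt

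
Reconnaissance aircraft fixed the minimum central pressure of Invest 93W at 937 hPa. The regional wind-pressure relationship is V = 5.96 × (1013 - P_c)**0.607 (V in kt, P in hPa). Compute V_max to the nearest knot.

ΔP = 1013 − 937 = 76 hPa.
76^0.607 ≈ 13.857.
V ≈ 5.96 × 13.857 ≈ 82.6 kt.

83 kt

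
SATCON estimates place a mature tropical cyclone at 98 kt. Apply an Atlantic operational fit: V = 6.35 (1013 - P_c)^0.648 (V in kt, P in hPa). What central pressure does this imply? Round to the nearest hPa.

945 hPa

ΔP = (V / 6.35)^(1/0.648) = (98/6.35)^1.543.
98/6.35 = 15.433; 15.433^1.543 ≈ 68.24 hPa.
P_c = 1013 − 68.24 = 944.76 ≈ 945 hPa.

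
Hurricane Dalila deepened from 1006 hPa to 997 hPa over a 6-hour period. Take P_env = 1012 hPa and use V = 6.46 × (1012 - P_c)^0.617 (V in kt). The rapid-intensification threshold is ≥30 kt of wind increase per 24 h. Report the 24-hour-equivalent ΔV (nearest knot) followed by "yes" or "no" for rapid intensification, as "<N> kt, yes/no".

59 kt, yes

V₁: ΔP = 6, V ≈ 6.46 × 6^0.617 ≈ 19.51 kt.
V₂: ΔP = 15, V ≈ 6.46 × 15^0.617 ≈ 34.35 kt.
ΔV over 6 h = 14.84 kt → 24 h equivalent = 14.84 × 24/6 ≈ 59.36 kt.
59 kt ≥ 30 kt ⇒ rapid intensification.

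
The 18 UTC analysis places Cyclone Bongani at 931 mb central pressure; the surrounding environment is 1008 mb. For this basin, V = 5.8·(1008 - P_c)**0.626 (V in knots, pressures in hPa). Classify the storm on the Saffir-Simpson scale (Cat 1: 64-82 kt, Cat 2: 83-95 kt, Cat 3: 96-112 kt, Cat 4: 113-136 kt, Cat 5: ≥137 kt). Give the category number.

2

ΔP = 1008 − 931 = 77 mb.
V ≈ 5.8 × 77^0.626 = 5.8 × 15.17 ≈ 88 kt.
88 kt falls in the Category 2 band.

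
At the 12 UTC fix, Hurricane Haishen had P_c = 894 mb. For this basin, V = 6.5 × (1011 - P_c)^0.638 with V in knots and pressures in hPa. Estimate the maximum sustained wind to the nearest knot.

136 kt

ΔP = 1011 − 894 = 117 mb.
117^0.638 ≈ 20.869.
V ≈ 6.5 × 20.869 ≈ 135.6 kt.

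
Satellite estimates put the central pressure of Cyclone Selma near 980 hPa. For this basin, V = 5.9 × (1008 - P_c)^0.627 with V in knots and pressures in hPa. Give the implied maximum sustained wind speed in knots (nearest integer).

ΔP = 1008 − 980 = 28 hPa.
28^0.627 ≈ 8.079.
V ≈ 5.9 × 8.079 ≈ 47.7 kt.

48 kt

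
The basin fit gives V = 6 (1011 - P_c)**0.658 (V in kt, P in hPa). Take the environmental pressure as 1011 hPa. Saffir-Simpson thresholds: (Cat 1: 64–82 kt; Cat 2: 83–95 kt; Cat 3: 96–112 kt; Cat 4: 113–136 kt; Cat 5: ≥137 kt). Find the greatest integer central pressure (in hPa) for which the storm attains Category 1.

Category 1 begins at V = 64 kt.
Required ΔP = (64/6)^(1/0.658) = 10.667^1.520 ≈ 36.51 hPa.
P_c ≤ 1011 − 36.51 = 974.49, so the highest integer P_c is 974 hPa.

974 hPa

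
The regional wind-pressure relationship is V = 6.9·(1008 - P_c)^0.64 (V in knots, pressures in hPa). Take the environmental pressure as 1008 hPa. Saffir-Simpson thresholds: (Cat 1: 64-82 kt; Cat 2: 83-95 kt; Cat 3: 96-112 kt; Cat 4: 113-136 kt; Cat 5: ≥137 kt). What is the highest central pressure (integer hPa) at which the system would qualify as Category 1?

975 hPa

Category 1 begins at V = 64 kt.
Required ΔP = (64/6.9)^(1/0.64) = 9.275^1.562 ≈ 32.47 hPa.
P_c ≤ 1008 − 32.47 = 975.53, so the highest integer P_c is 975 hPa.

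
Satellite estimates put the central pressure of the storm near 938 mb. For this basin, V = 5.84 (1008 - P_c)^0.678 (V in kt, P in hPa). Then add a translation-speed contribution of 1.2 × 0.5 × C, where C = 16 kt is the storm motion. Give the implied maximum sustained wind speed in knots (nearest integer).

114 kt

ΔP = 1008 − 938 = 70 mb.
70^0.678 ≈ 17.823.
V ≈ 5.84 × 17.823 ≈ 104.1 kt.
Translation term: 1.2 × 0.5 × 16 = 9.6 kt.
Corrected V ≈ 113.7 kt → 114 kt.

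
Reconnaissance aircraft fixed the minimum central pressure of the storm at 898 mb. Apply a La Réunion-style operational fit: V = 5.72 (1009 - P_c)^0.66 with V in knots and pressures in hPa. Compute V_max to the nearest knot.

128 kt

ΔP = 1009 − 898 = 111 mb.
111^0.66 ≈ 22.383.
V ≈ 5.72 × 22.383 ≈ 128.0 kt.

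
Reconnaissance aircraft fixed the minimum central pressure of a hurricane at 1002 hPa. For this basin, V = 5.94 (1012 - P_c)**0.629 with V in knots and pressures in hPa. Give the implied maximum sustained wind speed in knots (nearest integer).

ΔP = 1012 − 1002 = 10 hPa.
10^0.629 ≈ 4.256.
V ≈ 5.94 × 4.256 ≈ 25.3 kt.

25 kt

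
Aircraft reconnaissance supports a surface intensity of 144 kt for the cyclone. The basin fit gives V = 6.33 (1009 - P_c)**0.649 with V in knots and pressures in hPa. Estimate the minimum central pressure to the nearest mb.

886 mb

ΔP = (V / 6.33)^(1/0.649) = (144/6.33)^1.541.
144/6.33 = 22.749; 22.749^1.541 ≈ 123.27 mb.
P_c = 1009 − 123.27 = 885.73 ≈ 886 mb.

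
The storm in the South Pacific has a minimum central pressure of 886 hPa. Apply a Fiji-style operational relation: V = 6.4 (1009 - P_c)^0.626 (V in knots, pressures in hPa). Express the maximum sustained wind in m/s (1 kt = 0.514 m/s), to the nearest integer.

67 m/s

ΔP = 1009 − 886 = 123 hPa.
V ≈ 6.4 × 123^0.626 = 6.4 × 20.337 ≈ 130.155 kt.
130.155 × 0.514 ≈ 66.90 m/s → 67 m/s.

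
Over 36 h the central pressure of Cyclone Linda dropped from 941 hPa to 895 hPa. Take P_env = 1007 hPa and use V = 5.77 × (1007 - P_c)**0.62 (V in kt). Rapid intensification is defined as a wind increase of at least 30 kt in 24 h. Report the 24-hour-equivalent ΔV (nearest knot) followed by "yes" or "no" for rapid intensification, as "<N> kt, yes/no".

V₁: ΔP = 66, V ≈ 5.77 × 66^0.62 ≈ 77.50 kt.
V₂: ΔP = 112, V ≈ 5.77 × 112^0.62 ≈ 107.57 kt.
ΔV over 36 h = 30.07 kt → 24 h equivalent = 30.07 × 24/36 ≈ 20.05 kt.
20 kt < 30 kt ⇒ not rapid intensification.

20 kt, no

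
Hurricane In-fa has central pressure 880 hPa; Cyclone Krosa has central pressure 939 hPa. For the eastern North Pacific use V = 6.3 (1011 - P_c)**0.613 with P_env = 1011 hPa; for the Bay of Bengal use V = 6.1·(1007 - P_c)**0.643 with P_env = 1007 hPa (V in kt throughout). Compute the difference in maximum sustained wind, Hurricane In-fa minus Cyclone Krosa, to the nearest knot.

33 kt

Hurricane In-fa: ΔP = 131; V ≈ 6.3 × 131^0.613 ≈ 125.09 kt.
Cyclone Krosa: ΔP = 68; V ≈ 6.1 × 68^0.643 ≈ 91.97 kt.
Difference ≈ 125.09 − 91.97 = 33.12 → 33 kt.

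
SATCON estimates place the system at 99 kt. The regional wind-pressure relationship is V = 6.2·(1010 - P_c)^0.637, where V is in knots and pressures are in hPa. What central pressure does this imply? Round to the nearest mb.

933 mb

ΔP = (V / 6.2)^(1/0.637) = (99/6.2)^1.570.
99/6.2 = 15.968; 15.968^1.570 ≈ 77.43 mb.
P_c = 1010 − 77.43 = 932.57 ≈ 933 mb.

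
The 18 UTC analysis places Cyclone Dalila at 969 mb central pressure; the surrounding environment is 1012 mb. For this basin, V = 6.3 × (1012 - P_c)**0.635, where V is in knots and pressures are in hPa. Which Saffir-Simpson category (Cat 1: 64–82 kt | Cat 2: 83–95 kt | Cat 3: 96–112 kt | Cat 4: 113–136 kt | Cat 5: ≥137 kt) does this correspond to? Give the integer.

1

ΔP = 1012 − 969 = 43 mb.
V ≈ 6.3 × 43^0.635 = 6.3 × 10.90 ≈ 69 kt.
69 kt falls in the Category 1 band.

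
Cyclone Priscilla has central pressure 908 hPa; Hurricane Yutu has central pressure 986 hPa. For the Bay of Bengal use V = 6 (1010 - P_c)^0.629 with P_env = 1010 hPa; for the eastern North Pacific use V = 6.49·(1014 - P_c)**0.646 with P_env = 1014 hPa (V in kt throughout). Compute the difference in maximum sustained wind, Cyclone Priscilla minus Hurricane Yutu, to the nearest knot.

54 kt

Cyclone Priscilla: ΔP = 102; V ≈ 6 × 102^0.629 ≈ 110.04 kt.
Hurricane Yutu: ΔP = 28; V ≈ 6.49 × 28^0.646 ≈ 55.86 kt.
Difference ≈ 110.04 − 55.86 = 54.18 → 54 kt.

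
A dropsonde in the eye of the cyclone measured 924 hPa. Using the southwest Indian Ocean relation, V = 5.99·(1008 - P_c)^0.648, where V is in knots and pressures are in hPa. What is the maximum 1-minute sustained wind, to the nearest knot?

106 kt

ΔP = 1008 − 924 = 84 hPa.
84^0.648 ≈ 17.658.
V ≈ 5.99 × 17.658 ≈ 105.8 kt.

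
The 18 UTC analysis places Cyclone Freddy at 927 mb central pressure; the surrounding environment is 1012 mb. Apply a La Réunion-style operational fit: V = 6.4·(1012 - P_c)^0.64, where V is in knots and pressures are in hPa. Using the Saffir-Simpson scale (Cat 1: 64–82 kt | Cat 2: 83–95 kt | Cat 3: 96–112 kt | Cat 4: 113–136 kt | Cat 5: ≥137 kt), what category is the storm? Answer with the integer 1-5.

ΔP = 1012 − 927 = 85 mb.
V ≈ 6.4 × 85^0.64 = 6.4 × 17.17 ≈ 110 kt.
110 kt falls in the Category 3 band.

3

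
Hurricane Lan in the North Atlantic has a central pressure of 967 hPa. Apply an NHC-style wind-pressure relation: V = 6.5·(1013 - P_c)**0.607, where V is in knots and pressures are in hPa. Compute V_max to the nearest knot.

ΔP = 1013 − 967 = 46 hPa.
46^0.607 ≈ 10.216.
V ≈ 6.5 × 10.216 ≈ 66.4 kt.

66 kt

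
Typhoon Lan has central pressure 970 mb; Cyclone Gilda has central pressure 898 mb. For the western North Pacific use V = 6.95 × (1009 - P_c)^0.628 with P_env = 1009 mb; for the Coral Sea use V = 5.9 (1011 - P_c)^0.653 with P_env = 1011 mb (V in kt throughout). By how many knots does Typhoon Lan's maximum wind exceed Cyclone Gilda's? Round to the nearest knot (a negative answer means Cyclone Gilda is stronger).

Typhoon Lan: ΔP = 39; V ≈ 6.95 × 39^0.628 ≈ 69.37 kt.
Cyclone Gilda: ΔP = 113; V ≈ 5.9 × 113^0.653 ≈ 129.27 kt.
Difference ≈ 69.37 − 129.27 = -59.90 → -60 kt.

-60 kt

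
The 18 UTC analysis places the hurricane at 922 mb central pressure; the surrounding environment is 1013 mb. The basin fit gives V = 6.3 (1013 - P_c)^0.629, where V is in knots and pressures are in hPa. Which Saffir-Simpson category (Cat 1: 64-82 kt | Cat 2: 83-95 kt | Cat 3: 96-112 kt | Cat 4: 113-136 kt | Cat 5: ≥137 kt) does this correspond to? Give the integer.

ΔP = 1013 − 922 = 91 mb.
V ≈ 6.3 × 91^0.629 = 6.3 × 17.07 ≈ 108 kt.
108 kt falls in the Category 3 band.

3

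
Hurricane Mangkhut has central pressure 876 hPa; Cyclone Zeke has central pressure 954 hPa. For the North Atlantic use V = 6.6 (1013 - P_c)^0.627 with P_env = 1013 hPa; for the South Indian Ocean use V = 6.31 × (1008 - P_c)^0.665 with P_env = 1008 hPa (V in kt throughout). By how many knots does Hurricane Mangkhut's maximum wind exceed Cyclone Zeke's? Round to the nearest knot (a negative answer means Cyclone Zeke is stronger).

55 kt

Hurricane Mangkhut: ΔP = 137; V ≈ 6.6 × 137^0.627 ≈ 144.30 kt.
Cyclone Zeke: ΔP = 54; V ≈ 6.31 × 54^0.665 ≈ 89.55 kt.
Difference ≈ 144.30 − 89.55 = 54.75 → 55 kt.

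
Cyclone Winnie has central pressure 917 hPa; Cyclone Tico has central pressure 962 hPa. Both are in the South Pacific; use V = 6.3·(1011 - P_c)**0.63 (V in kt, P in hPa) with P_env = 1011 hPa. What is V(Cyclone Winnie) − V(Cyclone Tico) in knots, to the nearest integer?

37 kt

Cyclone Winnie: ΔP = 94; V ≈ 6.3 × 94^0.63 ≈ 110.26 kt.
Cyclone Tico: ΔP = 49; V ≈ 6.3 × 49^0.63 ≈ 73.14 kt.
Difference ≈ 110.26 − 73.14 = 37.12 → 37 kt.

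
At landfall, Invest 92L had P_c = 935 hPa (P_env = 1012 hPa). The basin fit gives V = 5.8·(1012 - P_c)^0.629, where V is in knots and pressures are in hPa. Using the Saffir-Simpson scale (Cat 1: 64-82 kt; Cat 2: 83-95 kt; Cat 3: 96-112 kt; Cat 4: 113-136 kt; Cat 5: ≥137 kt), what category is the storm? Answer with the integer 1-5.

2

ΔP = 1012 − 935 = 77 hPa.
V ≈ 5.8 × 77^0.629 = 5.8 × 15.37 ≈ 89 kt.
89 kt falls in the Category 2 band.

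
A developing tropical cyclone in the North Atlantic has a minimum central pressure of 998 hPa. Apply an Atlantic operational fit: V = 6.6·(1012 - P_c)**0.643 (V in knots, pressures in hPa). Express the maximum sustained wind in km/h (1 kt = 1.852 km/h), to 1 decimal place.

66.7 km/h

ΔP = 1012 − 998 = 14 hPa.
V ≈ 6.6 × 14^0.643 = 6.6 × 5.457 ≈ 36.017 kt.
36.017 × 1.852 ≈ 66.70 km/h → 66.7 km/h.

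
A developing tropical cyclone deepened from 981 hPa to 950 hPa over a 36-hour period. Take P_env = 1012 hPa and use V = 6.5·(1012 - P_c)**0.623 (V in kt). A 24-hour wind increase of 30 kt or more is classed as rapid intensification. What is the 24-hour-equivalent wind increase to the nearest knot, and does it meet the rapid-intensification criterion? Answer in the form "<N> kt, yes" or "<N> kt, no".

V₁: ΔP = 31, V ≈ 6.5 × 31^0.623 ≈ 55.21 kt.
V₂: ΔP = 62, V ≈ 6.5 × 62^0.623 ≈ 85.03 kt.
ΔV over 36 h = 29.82 kt → 24 h equivalent = 29.82 × 24/36 ≈ 19.88 kt.
20 kt < 30 kt ⇒ not rapid intensification.

20 kt, no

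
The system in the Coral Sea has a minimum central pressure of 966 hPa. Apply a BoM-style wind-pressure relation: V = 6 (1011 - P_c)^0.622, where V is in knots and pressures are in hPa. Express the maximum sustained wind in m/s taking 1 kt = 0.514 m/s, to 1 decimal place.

ΔP = 1011 − 966 = 45 hPa.
V ≈ 6 × 45^0.622 = 6 × 10.673 ≈ 64.040 kt.
64.040 × 0.514 ≈ 32.92 m/s → 32.9 m/s.

32.9 m/s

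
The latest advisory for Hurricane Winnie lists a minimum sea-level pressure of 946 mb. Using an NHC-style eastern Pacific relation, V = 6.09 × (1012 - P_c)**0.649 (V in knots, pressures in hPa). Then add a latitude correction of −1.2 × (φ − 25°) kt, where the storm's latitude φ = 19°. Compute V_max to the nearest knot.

ΔP = 1012 − 946 = 66 mb.
66^0.649 ≈ 15.166.
V ≈ 6.09 × 15.166 ≈ 92.4 kt.
Latitude correction: −1.2 × (19 − 25) = 7.2 kt.
Corrected V ≈ 99.6 kt → 100 kt.

100 kt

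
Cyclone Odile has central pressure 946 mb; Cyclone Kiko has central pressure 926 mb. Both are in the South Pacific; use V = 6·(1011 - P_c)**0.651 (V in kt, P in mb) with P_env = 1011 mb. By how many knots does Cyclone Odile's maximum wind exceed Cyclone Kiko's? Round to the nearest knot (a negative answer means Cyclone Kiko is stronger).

Cyclone Odile: ΔP = 65; V ≈ 6 × 65^0.651 ≈ 90.86 kt.
Cyclone Kiko: ΔP = 85; V ≈ 6 × 85^0.651 ≈ 108.19 kt.
Difference ≈ 90.86 − 108.19 = -17.33 → -17 kt.

-17 kt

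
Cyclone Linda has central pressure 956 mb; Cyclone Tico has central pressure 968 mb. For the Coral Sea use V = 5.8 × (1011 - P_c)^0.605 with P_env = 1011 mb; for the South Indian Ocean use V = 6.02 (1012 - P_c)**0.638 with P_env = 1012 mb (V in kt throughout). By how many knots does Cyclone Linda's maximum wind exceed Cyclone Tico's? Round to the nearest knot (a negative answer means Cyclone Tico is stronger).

-2 kt

Cyclone Linda: ΔP = 55; V ≈ 5.8 × 55^0.605 ≈ 65.52 kt.
Cyclone Tico: ΔP = 44; V ≈ 6.02 × 44^0.638 ≈ 67.32 kt.
Difference ≈ 65.52 − 67.32 = -1.80 → -2 kt.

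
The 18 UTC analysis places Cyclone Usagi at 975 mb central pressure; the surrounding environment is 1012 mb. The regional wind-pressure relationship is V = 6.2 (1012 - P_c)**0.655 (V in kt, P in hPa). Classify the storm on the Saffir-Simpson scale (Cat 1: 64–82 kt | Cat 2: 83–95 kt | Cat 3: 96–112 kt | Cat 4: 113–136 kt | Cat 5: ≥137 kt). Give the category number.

1

ΔP = 1012 − 975 = 37 mb.
V ≈ 6.2 × 37^0.655 = 6.2 × 10.65 ≈ 66 kt.
66 kt falls in the Category 1 band.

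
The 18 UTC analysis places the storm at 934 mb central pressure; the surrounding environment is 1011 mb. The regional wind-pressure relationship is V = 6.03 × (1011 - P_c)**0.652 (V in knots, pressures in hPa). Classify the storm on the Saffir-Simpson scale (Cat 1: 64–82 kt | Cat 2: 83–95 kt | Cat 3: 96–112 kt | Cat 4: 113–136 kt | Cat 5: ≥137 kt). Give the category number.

3

ΔP = 1011 − 934 = 77 mb.
V ≈ 6.03 × 77^0.652 = 6.03 × 16.98 ≈ 102 kt.
102 kt falls in the Category 3 band.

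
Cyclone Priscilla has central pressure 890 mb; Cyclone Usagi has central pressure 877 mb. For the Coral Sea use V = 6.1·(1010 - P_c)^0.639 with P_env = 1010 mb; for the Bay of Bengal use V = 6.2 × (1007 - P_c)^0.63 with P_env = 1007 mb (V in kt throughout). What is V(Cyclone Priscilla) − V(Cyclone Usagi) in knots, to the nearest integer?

-3 kt

Cyclone Priscilla: ΔP = 120; V ≈ 6.1 × 120^0.639 ≈ 130.00 kt.
Cyclone Usagi: ΔP = 130; V ≈ 6.2 × 130^0.63 ≈ 133.10 kt.
Difference ≈ 130.00 − 133.10 = -3.10 → -3 kt.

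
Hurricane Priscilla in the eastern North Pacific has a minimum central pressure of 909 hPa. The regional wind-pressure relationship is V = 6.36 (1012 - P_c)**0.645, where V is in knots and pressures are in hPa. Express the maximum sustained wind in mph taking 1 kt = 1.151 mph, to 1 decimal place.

145.5 mph

ΔP = 1012 − 909 = 103 hPa.
V ≈ 6.36 × 103^0.645 = 6.36 × 19.874 ≈ 126.397 kt.
126.397 × 1.151 ≈ 145.48 mph → 145.5 mph.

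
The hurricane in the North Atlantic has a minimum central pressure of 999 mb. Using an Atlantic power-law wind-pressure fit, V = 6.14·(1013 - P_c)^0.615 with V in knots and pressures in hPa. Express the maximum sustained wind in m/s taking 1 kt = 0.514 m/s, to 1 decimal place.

16.0 m/s

ΔP = 1013 − 999 = 14 mb.
V ≈ 6.14 × 14^0.615 = 6.14 × 5.068 ≈ 31.120 kt.
31.120 × 0.514 ≈ 16.00 m/s → 16.0 m/s.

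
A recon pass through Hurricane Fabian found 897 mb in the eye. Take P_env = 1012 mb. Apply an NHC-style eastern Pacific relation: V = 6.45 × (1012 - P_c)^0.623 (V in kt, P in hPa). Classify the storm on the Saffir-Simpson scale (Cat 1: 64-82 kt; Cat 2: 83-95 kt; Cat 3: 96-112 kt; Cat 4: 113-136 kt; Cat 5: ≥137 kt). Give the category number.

4

ΔP = 1012 − 897 = 115 mb.
V ≈ 6.45 × 115^0.623 = 6.45 × 19.22 ≈ 124 kt.
124 kt falls in the Category 4 band.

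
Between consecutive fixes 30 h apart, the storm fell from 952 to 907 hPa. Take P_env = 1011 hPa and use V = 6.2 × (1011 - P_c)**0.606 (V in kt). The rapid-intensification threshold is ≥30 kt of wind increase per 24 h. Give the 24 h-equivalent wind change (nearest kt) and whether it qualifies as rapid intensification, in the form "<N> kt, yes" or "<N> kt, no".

24 kt, no

V₁: ΔP = 59, V ≈ 6.2 × 59^0.606 ≈ 73.37 kt.
V₂: ΔP = 104, V ≈ 6.2 × 104^0.606 ≈ 103.45 kt.
ΔV over 30 h = 30.08 kt → 24 h equivalent = 30.08 × 24/30 ≈ 24.06 kt.
24 kt < 30 kt ⇒ not rapid intensification.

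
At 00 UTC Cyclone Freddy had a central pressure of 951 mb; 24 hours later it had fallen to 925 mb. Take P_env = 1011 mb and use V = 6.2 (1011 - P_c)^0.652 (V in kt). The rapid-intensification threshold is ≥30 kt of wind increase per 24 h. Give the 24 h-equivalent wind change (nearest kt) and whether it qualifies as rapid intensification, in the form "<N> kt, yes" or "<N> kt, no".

V₁: ΔP = 60, V ≈ 6.2 × 60^0.652 ≈ 89.48 kt.
V₂: ΔP = 86, V ≈ 6.2 × 86^0.652 ≈ 113.16 kt.
ΔV over 24 h = 23.68 kt → 24 h equivalent = 23.68 × 24/24 ≈ 23.68 kt.
24 kt < 30 kt ⇒ not rapid intensification.

24 kt, no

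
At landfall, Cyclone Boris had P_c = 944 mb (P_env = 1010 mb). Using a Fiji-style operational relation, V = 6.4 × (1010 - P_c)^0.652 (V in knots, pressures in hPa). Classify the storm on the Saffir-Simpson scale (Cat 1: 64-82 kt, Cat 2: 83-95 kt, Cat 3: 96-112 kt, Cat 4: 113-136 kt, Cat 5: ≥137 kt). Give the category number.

3

ΔP = 1010 − 944 = 66 mb.
V ≈ 6.4 × 66^0.652 = 6.4 × 15.36 ≈ 98 kt.
98 kt falls in the Category 3 band.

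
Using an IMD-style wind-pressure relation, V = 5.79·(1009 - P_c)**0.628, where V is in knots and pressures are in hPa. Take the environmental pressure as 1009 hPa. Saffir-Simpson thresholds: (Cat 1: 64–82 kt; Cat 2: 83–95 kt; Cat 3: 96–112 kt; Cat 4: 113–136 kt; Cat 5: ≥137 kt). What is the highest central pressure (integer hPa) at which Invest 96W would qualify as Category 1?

963 hPa

Category 1 begins at V = 64 kt.
Required ΔP = (64/5.79)^(1/0.628) = 11.054^1.592 ≈ 45.88 hPa.
P_c ≤ 1009 − 45.88 = 963.12, so the highest integer P_c is 963 hPa.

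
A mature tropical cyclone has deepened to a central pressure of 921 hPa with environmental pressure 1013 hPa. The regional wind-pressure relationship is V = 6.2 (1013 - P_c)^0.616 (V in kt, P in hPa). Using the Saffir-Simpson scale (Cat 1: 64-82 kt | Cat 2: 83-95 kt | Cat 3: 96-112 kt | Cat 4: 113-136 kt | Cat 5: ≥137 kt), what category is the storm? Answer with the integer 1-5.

ΔP = 1013 − 921 = 92 hPa.
V ≈ 6.2 × 92^0.616 = 6.2 × 16.21 ≈ 100 kt.
100 kt falls in the Category 3 band.

3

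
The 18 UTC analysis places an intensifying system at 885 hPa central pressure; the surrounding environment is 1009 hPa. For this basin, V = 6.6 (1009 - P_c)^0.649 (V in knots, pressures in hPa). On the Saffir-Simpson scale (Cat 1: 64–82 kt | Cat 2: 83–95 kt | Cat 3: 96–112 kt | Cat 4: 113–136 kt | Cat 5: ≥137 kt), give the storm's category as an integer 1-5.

5

ΔP = 1009 − 885 = 124 hPa.
V ≈ 6.6 × 124^0.649 = 6.6 × 22.84 ≈ 151 kt.
151 kt falls in the Category 5 band.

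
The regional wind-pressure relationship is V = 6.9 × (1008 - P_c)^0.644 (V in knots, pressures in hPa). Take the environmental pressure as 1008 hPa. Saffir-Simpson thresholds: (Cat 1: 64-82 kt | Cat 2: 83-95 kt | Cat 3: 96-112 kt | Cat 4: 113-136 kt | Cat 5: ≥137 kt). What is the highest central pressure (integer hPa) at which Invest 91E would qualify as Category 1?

976 hPa

Category 1 begins at V = 64 kt.
Required ΔP = (64/6.9)^(1/0.644) = 9.275^1.553 ≈ 31.77 hPa.
P_c ≤ 1008 − 31.77 = 976.23, so the highest integer P_c is 976 hPa.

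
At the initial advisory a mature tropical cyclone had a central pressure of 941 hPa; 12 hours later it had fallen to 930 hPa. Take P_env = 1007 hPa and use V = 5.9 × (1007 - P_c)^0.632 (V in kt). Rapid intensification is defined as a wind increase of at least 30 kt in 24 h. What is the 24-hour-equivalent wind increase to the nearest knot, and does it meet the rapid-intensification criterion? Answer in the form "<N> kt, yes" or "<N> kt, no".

V₁: ΔP = 66, V ≈ 5.9 × 66^0.632 ≈ 83.33 kt.
V₂: ΔP = 77, V ≈ 5.9 × 77^0.632 ≈ 91.86 kt.
ΔV over 12 h = 8.53 kt → 24 h equivalent = 8.53 × 24/12 ≈ 17.06 kt.
17 kt < 30 kt ⇒ not rapid intensification.

17 kt, no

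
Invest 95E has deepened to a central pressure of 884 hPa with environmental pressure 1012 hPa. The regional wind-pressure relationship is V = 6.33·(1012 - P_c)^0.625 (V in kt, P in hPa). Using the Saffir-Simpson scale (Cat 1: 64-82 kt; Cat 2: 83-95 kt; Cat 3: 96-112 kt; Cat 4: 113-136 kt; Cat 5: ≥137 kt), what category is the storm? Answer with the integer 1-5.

4

ΔP = 1012 − 884 = 128 hPa.
V ≈ 6.33 × 128^0.625 = 6.33 × 20.75 ≈ 131 kt.
131 kt falls in the Category 4 band.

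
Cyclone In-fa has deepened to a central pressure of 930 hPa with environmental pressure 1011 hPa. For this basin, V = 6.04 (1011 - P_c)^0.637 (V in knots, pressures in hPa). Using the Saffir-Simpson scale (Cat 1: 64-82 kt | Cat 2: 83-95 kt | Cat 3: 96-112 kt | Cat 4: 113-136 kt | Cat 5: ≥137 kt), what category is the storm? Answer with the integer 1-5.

ΔP = 1011 − 930 = 81 hPa.
V ≈ 6.04 × 81^0.637 = 6.04 × 16.43 ≈ 99 kt.
99 kt falls in the Category 3 band.

3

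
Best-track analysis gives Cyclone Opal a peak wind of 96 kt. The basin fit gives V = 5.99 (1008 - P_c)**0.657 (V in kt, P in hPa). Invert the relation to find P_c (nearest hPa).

ΔP = (V / 5.99)^(1/0.657) = (96/5.99)^1.522.
96/5.99 = 16.027; 16.027^1.522 ≈ 68.21 hPa.
P_c = 1008 − 68.21 = 939.79 ≈ 940 hPa.

940 hPa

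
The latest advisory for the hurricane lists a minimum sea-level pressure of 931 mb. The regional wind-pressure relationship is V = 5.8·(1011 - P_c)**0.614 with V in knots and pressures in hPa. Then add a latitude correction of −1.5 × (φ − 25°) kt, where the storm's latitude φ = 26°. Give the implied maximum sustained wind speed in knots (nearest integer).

ΔP = 1011 − 931 = 80 mb.
80^0.614 ≈ 14.740.
V ≈ 5.8 × 14.740 ≈ 85.5 kt.
Latitude correction: −1.5 × (26 − 25) = -1.5 kt.
Corrected V ≈ 84 kt → 84 kt.

84 kt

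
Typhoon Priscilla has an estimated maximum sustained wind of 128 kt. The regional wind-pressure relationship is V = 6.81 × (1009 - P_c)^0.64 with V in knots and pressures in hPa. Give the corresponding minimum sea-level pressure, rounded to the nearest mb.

ΔP = (V / 6.81)^(1/0.64) = (128/6.81)^1.562.
128/6.81 = 18.796; 18.796^1.562 ≈ 97.89 mb.
P_c = 1009 − 97.89 = 911.11 ≈ 911 mb.

911 mb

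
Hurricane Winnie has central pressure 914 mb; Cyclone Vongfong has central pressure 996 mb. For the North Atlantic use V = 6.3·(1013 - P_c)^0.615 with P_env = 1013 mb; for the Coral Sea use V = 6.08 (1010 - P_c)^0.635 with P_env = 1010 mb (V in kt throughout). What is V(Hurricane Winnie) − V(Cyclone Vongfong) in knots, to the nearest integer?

Hurricane Winnie: ΔP = 99; V ≈ 6.3 × 99^0.615 ≈ 106.33 kt.
Cyclone Vongfong: ΔP = 14; V ≈ 6.08 × 14^0.635 ≈ 32.49 kt.
Difference ≈ 106.33 − 32.49 = 73.84 → 74 kt.

74 kt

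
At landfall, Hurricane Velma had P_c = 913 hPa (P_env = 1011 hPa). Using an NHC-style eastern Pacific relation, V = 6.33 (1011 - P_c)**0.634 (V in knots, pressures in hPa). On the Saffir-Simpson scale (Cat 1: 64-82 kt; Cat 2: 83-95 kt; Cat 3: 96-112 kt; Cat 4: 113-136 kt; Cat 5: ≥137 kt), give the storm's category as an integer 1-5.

ΔP = 1011 − 913 = 98 hPa.
V ≈ 6.33 × 98^0.634 = 6.33 × 18.30 ≈ 116 kt.
116 kt falls in the Category 4 band.

4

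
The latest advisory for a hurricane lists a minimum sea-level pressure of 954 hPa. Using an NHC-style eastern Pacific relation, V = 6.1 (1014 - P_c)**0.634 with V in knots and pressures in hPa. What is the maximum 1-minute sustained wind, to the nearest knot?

ΔP = 1014 − 954 = 60 hPa.
60^0.634 ≈ 13.408.
V ≈ 6.1 × 13.408 ≈ 81.8 kt.

82 kt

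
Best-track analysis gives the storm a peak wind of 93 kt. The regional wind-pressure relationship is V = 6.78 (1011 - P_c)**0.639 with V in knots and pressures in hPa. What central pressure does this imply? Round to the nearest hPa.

ΔP = (V / 6.78)^(1/0.639) = (93/6.78)^1.565.
93/6.78 = 13.717; 13.717^1.565 ≈ 60.22 hPa.
P_c = 1011 − 60.22 = 950.78 ≈ 951 hPa.

951 hPa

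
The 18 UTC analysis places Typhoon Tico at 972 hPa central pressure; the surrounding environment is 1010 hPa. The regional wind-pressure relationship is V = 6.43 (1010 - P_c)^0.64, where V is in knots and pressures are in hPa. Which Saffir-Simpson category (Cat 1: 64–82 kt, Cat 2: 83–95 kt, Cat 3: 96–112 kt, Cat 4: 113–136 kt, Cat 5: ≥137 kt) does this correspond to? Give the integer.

ΔP = 1010 − 972 = 38 hPa.
V ≈ 6.43 × 38^0.64 = 6.43 × 10.26 ≈ 66 kt.
66 kt falls in the Category 1 band.

1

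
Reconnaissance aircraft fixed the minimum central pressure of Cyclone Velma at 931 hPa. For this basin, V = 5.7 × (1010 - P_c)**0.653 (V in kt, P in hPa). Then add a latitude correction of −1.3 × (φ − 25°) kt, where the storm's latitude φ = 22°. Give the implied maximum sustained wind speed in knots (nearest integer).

ΔP = 1010 − 931 = 79 hPa.
79^0.653 ≈ 17.344.
V ≈ 5.7 × 17.344 ≈ 98.9 kt.
Latitude correction: −1.3 × (22 − 25) = 3.9 kt.
Corrected V ≈ 102.8 kt → 103 kt.

103 kt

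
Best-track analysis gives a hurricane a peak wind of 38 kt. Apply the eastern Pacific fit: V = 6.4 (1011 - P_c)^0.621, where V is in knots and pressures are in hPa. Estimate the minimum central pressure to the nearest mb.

993 mb

ΔP = (V / 6.4)^(1/0.621) = (38/6.4)^1.610.
38/6.4 = 5.938; 5.938^1.610 ≈ 17.61 mb.
P_c = 1011 − 17.61 = 993.39 ≈ 993 mb.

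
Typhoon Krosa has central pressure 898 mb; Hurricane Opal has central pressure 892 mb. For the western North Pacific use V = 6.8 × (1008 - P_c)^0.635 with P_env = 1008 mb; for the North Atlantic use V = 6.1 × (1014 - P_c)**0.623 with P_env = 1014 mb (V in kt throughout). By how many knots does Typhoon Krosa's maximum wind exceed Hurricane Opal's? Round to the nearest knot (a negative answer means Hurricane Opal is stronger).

13 kt

Typhoon Krosa: ΔP = 110; V ≈ 6.8 × 110^0.635 ≈ 134.52 kt.
Hurricane Opal: ΔP = 122; V ≈ 6.1 × 122^0.623 ≈ 121.66 kt.
Difference ≈ 134.52 − 121.66 = 12.86 → 13 kt.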